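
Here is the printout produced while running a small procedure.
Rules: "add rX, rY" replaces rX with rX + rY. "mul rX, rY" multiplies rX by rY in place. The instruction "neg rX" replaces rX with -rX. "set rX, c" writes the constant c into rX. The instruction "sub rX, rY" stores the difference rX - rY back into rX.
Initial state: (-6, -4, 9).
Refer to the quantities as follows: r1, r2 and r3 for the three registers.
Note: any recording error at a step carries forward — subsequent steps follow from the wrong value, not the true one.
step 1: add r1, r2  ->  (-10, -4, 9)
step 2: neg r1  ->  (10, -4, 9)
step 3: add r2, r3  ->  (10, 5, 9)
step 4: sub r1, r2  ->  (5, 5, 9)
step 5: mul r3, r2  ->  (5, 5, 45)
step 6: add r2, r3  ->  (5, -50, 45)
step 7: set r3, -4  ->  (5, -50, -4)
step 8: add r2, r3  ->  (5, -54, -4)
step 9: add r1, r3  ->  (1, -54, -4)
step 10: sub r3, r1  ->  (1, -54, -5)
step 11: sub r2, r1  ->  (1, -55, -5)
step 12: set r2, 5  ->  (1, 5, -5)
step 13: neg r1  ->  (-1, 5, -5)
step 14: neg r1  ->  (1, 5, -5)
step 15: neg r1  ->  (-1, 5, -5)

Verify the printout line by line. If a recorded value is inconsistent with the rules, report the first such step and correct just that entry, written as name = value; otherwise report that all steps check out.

1. r1 = -6 + -4 = -10 (in agreement)
2. r1 = -(-10) = 10 (confirmed correct)
3. r2 = -4 + 9 = 5 (matches)
4. r1 = 10 - 5 = 5 (agrees with the printout)
5. r3 = 9 * 5 = 45 (consistent with the printout)
6. r2 = 5 + 45 = 50 (not what was recorded)
Step 6 is the first one off; corrected, r2 = 50.

step 6, r2 = 50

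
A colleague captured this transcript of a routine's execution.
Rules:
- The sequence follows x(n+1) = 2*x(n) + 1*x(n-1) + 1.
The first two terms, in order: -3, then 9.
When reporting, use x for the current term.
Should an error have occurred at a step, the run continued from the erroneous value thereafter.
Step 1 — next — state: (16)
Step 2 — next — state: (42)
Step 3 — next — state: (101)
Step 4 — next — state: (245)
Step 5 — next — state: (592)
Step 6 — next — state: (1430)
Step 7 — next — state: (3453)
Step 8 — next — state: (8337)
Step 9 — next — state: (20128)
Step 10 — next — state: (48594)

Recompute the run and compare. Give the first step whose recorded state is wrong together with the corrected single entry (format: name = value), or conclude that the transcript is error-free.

no error

step 1: x = 2*(9) + (1)*(-3) + (1) = 16 -> verified
step 2: x = 2*(16) + (1)*(9) + (1) = 42 -> verified
step 3: x = 2*(42) + (1)*(16) + (1) = 101 -> same as recorded
step 4: x = 2*(101) + (1)*(42) + (1) = 245 -> matches
step 5: x = 2*(245) + (1)*(101) + (1) = 592 -> no discrepancy
step 6: x = 2*(592) + (1)*(245) + (1) = 1430 -> checks out
step 7: x = 2*(1430) + (1)*(592) + (1) = 3453 -> matches
step 8: x = 2*(3453) + (1)*(1430) + (1) = 8337 -> matches
step 9: x = 2*(8337) + (1)*(3453) + (1) = 20128 -> confirmed correct
step 10: x = 2*(20128) + (1)*(8337) + (1) = 48594 -> no discrepancy
Each recorded entry agrees with the recomputation.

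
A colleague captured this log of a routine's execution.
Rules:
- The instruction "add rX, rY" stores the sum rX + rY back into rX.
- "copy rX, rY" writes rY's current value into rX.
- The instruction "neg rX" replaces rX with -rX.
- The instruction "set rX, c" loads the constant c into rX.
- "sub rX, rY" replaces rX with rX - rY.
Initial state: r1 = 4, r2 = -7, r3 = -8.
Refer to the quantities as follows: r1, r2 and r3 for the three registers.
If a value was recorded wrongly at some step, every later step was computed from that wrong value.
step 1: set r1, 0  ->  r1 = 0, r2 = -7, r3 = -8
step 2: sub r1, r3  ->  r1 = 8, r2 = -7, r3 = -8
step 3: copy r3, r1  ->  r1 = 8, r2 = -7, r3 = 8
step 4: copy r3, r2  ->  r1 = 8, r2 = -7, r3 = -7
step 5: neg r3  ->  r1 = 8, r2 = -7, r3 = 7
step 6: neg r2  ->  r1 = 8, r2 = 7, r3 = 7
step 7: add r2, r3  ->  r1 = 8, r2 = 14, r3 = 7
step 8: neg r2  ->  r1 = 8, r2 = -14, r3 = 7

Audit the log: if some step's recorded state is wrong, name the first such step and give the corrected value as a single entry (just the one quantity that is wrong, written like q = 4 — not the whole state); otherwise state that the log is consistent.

no error

1. r1 = 0 (consistent with the log)
2. r1 = 0 - -8 = 8 (exactly as logged)
3. r3 = 8 (verified)
4. r3 = -7 (agrees with the log)
5. r3 = -(-7) = 7 (agrees with the log)
6. r2 = -(-7) = 7 (same as recorded)
7. r2 = 7 + 7 = 14 (verified)
8. r2 = -(14) = -14 (no discrepancy)
Nothing is out of place; the run is error-free.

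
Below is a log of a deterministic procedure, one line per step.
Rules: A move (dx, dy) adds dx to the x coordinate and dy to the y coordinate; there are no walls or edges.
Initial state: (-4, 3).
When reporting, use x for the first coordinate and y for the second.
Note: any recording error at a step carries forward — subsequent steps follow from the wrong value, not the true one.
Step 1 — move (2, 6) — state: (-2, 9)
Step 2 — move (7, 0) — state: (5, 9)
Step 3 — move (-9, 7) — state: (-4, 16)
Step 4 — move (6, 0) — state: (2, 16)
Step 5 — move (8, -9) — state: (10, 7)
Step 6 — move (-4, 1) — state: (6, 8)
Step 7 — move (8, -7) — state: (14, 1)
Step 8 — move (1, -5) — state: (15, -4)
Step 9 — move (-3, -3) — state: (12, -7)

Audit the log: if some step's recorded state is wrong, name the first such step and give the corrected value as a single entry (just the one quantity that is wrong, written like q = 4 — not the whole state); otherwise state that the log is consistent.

no error

Recomputing the run from the initial state:
step 1: x = -2, y = 9
step 2: x = 5, y = 9
step 3: x = -4, y = 16
step 4: x = 2, y = 16
step 5: x = 10, y = 7
step 6: x = 6, y = 8
step 7: x = 14, y = 1
step 8: x = 15, y = -4
step 9: x = 12, y = -7
This matches the log at every step.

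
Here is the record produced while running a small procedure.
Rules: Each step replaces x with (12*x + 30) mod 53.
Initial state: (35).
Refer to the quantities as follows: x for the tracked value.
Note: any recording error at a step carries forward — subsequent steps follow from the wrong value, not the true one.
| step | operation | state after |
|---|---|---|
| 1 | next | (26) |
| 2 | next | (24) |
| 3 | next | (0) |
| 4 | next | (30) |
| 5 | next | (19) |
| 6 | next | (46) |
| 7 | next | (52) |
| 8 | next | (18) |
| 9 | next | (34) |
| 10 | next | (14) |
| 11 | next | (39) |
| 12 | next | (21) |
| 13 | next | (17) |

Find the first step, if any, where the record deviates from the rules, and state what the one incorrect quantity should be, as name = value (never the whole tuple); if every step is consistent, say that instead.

no error

Recomputing the run from the initial state:
step 1: x = 26
step 2: x = 24
step 3: x = 0
step 4: x = 30
step 5: x = 19
step 6: x = 46
step 7: x = 52
step 8: x = 18
step 9: x = 34
step 10: x = 14
step 11: x = 39
step 12: x = 21
step 13: x = 17
This matches the record at every step.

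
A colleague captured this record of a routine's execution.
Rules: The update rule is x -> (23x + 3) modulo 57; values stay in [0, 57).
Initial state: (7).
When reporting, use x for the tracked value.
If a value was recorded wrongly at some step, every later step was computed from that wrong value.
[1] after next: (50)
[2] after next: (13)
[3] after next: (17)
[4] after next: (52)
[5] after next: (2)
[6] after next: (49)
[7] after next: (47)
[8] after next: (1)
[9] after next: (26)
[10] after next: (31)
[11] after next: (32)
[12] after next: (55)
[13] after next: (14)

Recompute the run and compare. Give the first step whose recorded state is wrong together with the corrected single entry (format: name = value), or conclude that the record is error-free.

no error

Recomputing the run from the initial state:
step 1: x = 50
step 2: x = 13
step 3: x = 17
step 4: x = 52
step 5: x = 2
step 6: x = 49
step 7: x = 47
step 8: x = 1
step 9: x = 26
step 10: x = 31
step 11: x = 32
step 12: x = 55
step 13: x = 14
This matches the record at every step.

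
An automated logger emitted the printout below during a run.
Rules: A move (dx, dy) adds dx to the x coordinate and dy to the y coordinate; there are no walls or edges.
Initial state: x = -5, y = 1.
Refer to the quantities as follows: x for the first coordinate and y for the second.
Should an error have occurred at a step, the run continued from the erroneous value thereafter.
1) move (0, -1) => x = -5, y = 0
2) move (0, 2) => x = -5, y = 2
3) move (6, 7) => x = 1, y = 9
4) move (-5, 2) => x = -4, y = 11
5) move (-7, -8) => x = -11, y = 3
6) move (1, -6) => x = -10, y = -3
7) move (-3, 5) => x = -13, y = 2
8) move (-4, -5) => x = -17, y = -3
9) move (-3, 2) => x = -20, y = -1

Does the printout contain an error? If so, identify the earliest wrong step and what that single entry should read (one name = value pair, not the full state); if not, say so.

no error

Recomputing the run from the initial state:
step 1: x = -5, y = 0
step 2: x = -5, y = 2
step 3: x = 1, y = 9
step 4: x = -4, y = 11
step 5: x = -11, y = 3
step 6: x = -10, y = -3
step 7: x = -13, y = 2
step 8: x = -17, y = -3
step 9: x = -20, y = -1
This matches the printout at every step.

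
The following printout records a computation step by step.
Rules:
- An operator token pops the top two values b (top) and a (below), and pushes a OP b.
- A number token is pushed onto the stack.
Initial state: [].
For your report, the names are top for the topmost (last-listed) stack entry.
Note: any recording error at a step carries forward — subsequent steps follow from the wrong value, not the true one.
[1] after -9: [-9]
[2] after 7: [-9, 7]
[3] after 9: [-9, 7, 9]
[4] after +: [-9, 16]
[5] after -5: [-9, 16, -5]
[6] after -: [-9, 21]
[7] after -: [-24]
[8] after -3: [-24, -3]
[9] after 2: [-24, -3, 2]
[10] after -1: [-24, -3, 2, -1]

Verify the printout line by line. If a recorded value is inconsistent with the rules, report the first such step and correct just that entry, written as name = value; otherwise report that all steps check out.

Step 1: push -9: top = -9 — agrees with the printout.
Step 2: push 7: top = 7 — consistent with the printout.
Step 3: push 9: top = 9 — same as recorded.
Step 4: 7 + 9 = 16 — verified.
Step 5: push -5: top = -5 — verified.
Step 6: 16 - -5 = 21 — exactly as logged.
Step 7: -9 - 21 = -30 — this is not what the printout shows.
Step 7 is the first one off; corrected, top = -30.

step 7, top = -30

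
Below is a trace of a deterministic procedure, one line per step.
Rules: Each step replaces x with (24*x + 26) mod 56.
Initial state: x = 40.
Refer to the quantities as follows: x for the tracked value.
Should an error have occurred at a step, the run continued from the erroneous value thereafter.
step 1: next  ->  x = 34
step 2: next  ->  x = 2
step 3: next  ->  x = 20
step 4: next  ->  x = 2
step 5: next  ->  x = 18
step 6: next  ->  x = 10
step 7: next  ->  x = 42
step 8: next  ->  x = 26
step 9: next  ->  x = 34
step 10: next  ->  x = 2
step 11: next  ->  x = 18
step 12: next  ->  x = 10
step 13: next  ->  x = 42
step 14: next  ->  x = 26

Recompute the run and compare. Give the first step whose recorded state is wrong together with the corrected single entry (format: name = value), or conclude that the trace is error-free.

Step 1: x = (24*40 + 26) mod 56 = 34 — agrees with the trace.
Step 2: x = (24*34 + 26) mod 56 = 2 — exactly as logged.
Step 3: x = (24*2 + 26) mod 56 = 18 — first mismatch against the trace.
The earliest wrong entry is at step 3: it should read x = 18.

step 3, x = 18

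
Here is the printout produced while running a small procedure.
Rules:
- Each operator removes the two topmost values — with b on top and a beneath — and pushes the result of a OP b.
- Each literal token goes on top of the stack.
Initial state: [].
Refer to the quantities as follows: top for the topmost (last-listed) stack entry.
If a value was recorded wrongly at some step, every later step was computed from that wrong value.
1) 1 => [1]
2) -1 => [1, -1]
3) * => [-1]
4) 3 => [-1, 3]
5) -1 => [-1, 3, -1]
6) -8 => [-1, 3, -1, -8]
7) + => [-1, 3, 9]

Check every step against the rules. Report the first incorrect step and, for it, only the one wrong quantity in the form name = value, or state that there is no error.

1. push 1: top = 1 (same as recorded)
2. push -1: top = -1 (checks out)
3. 1 * -1 = -1 (confirmed correct)
4. push 3: top = 3 (no discrepancy)
5. push -1: top = -1 (verified)
6. push -8: top = -8 (consistent with the printout)
7. -1 + -8 = -9 (not what was recorded)
First incorrect step: 7; the correct value is top = -9.

step 7, top = -9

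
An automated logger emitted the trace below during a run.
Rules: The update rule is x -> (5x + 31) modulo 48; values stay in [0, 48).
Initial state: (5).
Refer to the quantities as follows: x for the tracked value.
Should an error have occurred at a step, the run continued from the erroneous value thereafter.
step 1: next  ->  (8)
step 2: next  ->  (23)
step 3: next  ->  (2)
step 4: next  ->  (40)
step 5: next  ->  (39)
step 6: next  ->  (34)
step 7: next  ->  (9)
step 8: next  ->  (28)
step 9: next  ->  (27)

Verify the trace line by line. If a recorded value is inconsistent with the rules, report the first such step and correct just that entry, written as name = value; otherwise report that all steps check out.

step 4, x = 41

Recomputing the run from the initial state:
step 1: x = 8
step 2: x = 23
step 3: x = 2
step 4: x = 41
step 5: x = 44
step 6: x = 11
step 7: x = 38
step 8: x = 29
step 9: x = 32
The first disagreement with the trace is at step 4, where the value should be x = 41.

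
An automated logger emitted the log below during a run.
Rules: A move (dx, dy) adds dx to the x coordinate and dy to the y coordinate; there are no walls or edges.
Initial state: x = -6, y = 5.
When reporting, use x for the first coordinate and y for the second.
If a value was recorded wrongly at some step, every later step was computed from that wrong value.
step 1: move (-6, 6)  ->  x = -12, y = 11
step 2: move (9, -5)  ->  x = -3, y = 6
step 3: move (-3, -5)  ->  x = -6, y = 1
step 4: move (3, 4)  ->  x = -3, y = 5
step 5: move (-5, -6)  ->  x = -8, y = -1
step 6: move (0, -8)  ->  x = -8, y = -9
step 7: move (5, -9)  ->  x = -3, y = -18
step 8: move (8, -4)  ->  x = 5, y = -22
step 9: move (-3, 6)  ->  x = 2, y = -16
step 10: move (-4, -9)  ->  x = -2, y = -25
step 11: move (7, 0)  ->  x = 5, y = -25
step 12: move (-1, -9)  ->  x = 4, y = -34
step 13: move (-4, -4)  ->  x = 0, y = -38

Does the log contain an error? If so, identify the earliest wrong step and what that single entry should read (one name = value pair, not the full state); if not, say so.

no error

Step 1: x = -6 + (-6) = -12, y = 5 + (6) = 11 — checks out.
Step 2: x = -12 + (9) = -3, y = 11 + (-5) = 6 — in agreement.
Step 3: x = -3 + (-3) = -6, y = 6 + (-5) = 1 — no discrepancy.
Step 4: x = -6 + (3) = -3, y = 1 + (4) = 5 — checks out.
Step 5: x = -3 + (-5) = -8, y = 5 + (-6) = -1 — verified.
Step 6: x = -8 + (0) = -8, y = -1 + (-8) = -9 — no discrepancy.
Step 7: x = -8 + (5) = -3, y = -9 + (-9) = -18 — same as recorded.
Step 8: x = -3 + (8) = 5, y = -18 + (-4) = -22 — exactly as logged.
Step 9: x = 5 + (-3) = 2, y = -22 + (6) = -16 — verified.
Step 10: x = 2 + (-4) = -2, y = -16 + (-9) = -25 — same as recorded.
Step 11: x = -2 + (7) = 5, y = -25 + (0) = -25 — in agreement.
Step 12: x = 5 + (-1) = 4, y = -25 + (-9) = -34 — exactly as logged.
Step 13: x = 4 + (-4) = 0, y = -34 + (-4) = -38 — same as recorded.
The whole run recomputes cleanly — no discrepancies.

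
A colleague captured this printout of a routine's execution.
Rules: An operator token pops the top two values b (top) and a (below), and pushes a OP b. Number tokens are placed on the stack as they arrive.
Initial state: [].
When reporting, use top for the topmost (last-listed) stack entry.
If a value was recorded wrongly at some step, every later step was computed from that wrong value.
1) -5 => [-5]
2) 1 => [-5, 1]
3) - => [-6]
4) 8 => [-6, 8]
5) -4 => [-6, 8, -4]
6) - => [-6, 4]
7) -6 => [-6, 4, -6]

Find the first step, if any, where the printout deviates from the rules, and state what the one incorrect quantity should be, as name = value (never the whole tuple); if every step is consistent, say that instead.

step 6, top = 12

Step 1: push -5: top = -5 — matches.
Step 2: push 1: top = 1 — confirmed correct.
Step 3: -5 - 1 = -6 — in agreement.
Step 4: push 8: top = 8 — checks out.
Step 5: push -4: top = -4 — in agreement.
Step 6: 8 - -4 = 12 — first mismatch against the printout.
Conclusion: step 6 carries the first error; the entry should be top = 12.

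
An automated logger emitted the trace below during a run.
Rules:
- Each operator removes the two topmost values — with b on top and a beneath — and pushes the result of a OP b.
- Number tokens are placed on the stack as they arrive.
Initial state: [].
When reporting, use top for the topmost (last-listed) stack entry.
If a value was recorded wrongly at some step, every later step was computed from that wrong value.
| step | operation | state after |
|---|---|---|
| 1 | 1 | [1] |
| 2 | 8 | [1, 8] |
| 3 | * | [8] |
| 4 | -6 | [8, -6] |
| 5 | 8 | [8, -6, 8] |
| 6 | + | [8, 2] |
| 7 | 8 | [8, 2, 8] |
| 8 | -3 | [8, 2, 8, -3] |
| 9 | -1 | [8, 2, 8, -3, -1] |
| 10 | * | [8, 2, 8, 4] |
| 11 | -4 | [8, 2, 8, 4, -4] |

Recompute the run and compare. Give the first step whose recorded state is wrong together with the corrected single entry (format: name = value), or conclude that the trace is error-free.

step 10, top = 3

Recomputing the run from the initial state:
step 1: [1]
step 2: [1, 8]
step 3: [8]
step 4: [8, -6]
step 5: [8, -6, 8]
step 6: [8, 2]
step 7: [8, 2, 8]
step 8: [8, 2, 8, -3]
step 9: [8, 2, 8, -3, -1]
step 10: [8, 2, 8, 3]
step 11: [8, 2, 8, 3, -4]
The first disagreement with the trace is at step 10, where the value should be top = 3.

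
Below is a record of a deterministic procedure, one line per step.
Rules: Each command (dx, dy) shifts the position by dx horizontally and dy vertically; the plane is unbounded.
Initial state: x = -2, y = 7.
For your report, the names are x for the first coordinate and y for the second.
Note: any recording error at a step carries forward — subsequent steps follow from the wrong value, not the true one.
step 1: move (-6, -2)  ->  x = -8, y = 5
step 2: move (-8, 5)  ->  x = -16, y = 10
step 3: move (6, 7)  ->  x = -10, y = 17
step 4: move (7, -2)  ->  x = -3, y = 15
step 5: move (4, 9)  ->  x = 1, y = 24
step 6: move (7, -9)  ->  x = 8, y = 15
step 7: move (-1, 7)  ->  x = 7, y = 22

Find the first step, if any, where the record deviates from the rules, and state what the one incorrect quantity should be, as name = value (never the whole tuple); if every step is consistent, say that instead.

no error

Recomputing the run from the initial state:
step 1: x = -8, y = 5
step 2: x = -16, y = 10
step 3: x = -10, y = 17
step 4: x = -3, y = 15
step 5: x = 1, y = 24
step 6: x = 8, y = 15
step 7: x = 7, y = 22
This matches the record at every step.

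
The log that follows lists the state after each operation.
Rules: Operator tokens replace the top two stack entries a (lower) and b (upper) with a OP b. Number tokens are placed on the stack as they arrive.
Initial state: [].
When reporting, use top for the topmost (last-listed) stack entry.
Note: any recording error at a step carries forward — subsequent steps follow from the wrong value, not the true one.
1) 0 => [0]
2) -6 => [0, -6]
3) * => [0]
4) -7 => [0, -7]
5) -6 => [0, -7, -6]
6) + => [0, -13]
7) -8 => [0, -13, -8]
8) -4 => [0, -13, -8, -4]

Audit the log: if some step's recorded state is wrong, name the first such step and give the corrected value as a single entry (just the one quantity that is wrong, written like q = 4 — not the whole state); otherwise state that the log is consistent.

no error

Recomputing the run from the initial state:
step 1: [0]
step 2: [0, -6]
step 3: [0]
step 4: [0, -7]
step 5: [0, -7, -6]
step 6: [0, -13]
step 7: [0, -13, -8]
step 8: [0, -13, -8, -4]
This matches the log at every step.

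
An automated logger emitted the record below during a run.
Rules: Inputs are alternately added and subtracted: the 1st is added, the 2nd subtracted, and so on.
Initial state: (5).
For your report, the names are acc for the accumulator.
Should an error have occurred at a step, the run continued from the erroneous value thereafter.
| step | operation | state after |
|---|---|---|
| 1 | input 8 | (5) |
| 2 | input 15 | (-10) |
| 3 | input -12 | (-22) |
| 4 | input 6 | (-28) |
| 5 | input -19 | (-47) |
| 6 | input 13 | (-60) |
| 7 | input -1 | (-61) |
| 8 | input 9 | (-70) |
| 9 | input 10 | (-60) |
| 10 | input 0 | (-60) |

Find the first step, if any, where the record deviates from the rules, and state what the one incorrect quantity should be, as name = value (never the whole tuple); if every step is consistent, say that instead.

step 1, acc = 13

step 1: acc = 5 + 8 = 13 -> a discrepancy with the record
That makes step 1 the first incorrect line — acc = 13 is what it should show.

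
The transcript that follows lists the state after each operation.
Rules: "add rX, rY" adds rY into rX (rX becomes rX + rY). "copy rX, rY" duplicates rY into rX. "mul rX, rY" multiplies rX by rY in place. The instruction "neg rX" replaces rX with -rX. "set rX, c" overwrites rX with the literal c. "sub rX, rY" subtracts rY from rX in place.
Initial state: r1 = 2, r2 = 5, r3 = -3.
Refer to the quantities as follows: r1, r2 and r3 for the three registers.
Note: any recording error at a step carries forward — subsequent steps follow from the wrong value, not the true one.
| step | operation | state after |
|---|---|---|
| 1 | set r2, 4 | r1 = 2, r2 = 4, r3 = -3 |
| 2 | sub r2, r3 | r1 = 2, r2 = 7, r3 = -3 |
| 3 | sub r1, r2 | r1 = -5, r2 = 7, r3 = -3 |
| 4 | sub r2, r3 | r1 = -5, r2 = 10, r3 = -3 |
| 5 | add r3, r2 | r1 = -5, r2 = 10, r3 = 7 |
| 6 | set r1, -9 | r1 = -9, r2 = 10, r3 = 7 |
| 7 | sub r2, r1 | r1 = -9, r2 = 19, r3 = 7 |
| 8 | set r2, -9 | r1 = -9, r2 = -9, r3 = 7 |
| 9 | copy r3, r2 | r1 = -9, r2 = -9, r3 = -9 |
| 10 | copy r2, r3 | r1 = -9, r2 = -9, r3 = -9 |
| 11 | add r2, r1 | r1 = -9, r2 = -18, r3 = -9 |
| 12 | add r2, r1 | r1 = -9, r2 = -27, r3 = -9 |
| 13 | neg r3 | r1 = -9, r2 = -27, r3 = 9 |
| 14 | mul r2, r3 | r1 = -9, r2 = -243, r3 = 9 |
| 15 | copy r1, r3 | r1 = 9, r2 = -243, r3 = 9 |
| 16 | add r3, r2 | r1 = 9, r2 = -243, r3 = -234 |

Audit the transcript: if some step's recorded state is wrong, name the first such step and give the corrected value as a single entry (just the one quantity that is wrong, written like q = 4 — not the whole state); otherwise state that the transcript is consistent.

Recomputing the run from the initial state:
step 1: r1 = 2, r2 = 4, r3 = -3
step 2: r1 = 2, r2 = 7, r3 = -3
step 3: r1 = -5, r2 = 7, r3 = -3
step 4: r1 = -5, r2 = 10, r3 = -3
step 5: r1 = -5, r2 = 10, r3 = 7
step 6: r1 = -9, r2 = 10, r3 = 7
step 7: r1 = -9, r2 = 19, r3 = 7
step 8: r1 = -9, r2 = -9, r3 = 7
step 9: r1 = -9, r2 = -9, r3 = -9
step 10: r1 = -9, r2 = -9, r3 = -9
step 11: r1 = -9, r2 = -18, r3 = -9
step 12: r1 = -9, r2 = -27, r3 = -9
step 13: r1 = -9, r2 = -27, r3 = 9
step 14: r1 = -9, r2 = -243, r3 = 9
step 15: r1 = 9, r2 = -243, r3 = 9
step 16: r1 = 9, r2 = -243, r3 = -234
This matches the transcript at every step.

no error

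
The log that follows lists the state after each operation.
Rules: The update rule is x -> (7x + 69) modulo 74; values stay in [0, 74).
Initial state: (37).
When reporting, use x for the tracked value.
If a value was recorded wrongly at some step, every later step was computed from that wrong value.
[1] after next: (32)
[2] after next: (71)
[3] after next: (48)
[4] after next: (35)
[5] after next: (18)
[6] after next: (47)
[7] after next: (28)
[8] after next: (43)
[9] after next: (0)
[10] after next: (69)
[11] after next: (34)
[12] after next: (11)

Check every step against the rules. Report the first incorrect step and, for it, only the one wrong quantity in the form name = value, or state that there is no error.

step 1: x = (7*37 + 69) mod 74 = 32 -> no discrepancy
step 2: x = (7*32 + 69) mod 74 = 71 -> consistent with the log
step 3: x = (7*71 + 69) mod 74 = 48 -> checks out
step 4: x = (7*48 + 69) mod 74 = 35 -> exactly as logged
step 5: x = (7*35 + 69) mod 74 = 18 -> verified
step 6: x = (7*18 + 69) mod 74 = 47 -> agrees with the log
step 7: x = (7*47 + 69) mod 74 = 28 -> same as recorded
step 8: x = (7*28 + 69) mod 74 = 43 -> in agreement
step 9: x = (7*43 + 69) mod 74 = 0 -> consistent with the log
step 10: x = (7*0 + 69) mod 74 = 69 -> agrees with the log
step 11: x = (7*69 + 69) mod 74 = 34 -> matches
step 12: x = (7*34 + 69) mod 74 = 11 -> matches
Every step is consistent.

no error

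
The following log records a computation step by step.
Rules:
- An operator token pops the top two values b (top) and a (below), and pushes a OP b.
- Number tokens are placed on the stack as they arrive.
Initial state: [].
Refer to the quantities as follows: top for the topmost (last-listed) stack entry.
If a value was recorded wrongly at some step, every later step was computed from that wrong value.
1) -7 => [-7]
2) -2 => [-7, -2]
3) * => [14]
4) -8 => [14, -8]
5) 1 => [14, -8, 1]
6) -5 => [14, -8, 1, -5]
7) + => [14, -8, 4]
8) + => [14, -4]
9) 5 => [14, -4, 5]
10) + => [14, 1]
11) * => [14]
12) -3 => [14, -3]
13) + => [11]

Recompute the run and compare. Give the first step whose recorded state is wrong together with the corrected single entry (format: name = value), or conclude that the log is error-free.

step 7, top = -4

step 1: push -7: top = -7 -> in agreement
step 2: push -2: top = -2 -> confirmed correct
step 3: -7 * -2 = 14 -> matches
step 4: push -8: top = -8 -> no discrepancy
step 5: push 1: top = 1 -> consistent with the log
step 6: push -5: top = -5 -> no discrepancy
step 7: 1 + -5 = -4 -> a discrepancy with the log
The audit stops at step 7: the recorded entry is wrong and should be top = -4.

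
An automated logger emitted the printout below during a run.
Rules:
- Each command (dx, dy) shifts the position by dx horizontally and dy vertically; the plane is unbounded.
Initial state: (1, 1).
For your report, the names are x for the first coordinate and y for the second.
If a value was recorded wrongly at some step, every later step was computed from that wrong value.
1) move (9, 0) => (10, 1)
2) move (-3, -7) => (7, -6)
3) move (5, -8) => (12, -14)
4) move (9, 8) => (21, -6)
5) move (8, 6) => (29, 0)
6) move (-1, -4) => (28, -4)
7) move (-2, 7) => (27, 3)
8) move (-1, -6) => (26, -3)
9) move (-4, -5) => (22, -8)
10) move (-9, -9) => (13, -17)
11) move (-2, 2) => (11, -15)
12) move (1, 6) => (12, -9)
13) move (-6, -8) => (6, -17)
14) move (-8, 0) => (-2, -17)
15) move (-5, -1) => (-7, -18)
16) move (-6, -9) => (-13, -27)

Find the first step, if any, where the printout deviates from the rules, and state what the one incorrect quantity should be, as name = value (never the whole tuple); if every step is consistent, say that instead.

Recomputing the run from the initial state:
step 1: x = 10, y = 1
step 2: x = 7, y = -6
step 3: x = 12, y = -14
step 4: x = 21, y = -6
step 5: x = 29, y = 0
step 6: x = 28, y = -4
step 7: x = 26, y = 3
step 8: x = 25, y = -3
step 9: x = 21, y = -8
step 10: x = 12, y = -17
step 11: x = 10, y = -15
step 12: x = 11, y = -9
step 13: x = 5, y = -17
step 14: x = -3, y = -17
step 15: x = -8, y = -18
step 16: x = -14, y = -27
The first disagreement with the printout is at step 7, where the value should be x = 26.

step 7, x = 26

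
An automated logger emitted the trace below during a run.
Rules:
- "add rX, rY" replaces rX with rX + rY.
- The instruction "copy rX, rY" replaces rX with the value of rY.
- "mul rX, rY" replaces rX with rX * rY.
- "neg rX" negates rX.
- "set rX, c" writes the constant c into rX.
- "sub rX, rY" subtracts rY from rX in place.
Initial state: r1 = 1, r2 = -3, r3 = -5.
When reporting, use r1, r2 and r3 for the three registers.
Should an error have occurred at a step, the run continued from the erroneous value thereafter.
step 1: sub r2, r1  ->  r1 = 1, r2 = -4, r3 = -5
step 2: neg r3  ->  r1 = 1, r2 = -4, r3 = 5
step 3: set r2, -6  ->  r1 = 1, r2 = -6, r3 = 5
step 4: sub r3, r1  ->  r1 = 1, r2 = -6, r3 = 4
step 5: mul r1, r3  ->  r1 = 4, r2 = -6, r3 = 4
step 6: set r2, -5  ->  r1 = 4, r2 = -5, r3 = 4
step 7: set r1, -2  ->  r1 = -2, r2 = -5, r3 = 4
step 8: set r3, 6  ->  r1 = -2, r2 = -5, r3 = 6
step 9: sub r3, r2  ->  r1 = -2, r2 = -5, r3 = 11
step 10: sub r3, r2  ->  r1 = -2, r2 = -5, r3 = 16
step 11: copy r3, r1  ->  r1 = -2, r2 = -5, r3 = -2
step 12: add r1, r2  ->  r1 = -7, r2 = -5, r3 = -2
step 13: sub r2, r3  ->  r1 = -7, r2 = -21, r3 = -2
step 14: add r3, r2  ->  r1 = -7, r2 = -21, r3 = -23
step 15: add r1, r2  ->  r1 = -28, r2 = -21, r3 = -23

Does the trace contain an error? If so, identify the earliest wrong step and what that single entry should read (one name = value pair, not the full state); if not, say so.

step 13, r2 = -3

1. r2 = -3 - 1 = -4 (verified)
2. r3 = -(-5) = 5 (same as recorded)
3. r2 = -6 (checks out)
4. r3 = 5 - 1 = 4 (verified)
5. r1 = 1 * 4 = 4 (no discrepancy)
6. r2 = -5 (in agreement)
7. r1 = -2 (exactly as logged)
8. r3 = 6 (in agreement)
9. r3 = 6 - -5 = 11 (same as recorded)
10. r3 = 11 - -5 = 16 (no discrepancy)
11. r3 = -2 (confirmed correct)
12. r1 = -2 + -5 = -7 (exactly as logged)
13. r2 = -5 - -2 = -3 (not what was recorded)
First deviation found at step 13; the corrected entry is r2 = -3.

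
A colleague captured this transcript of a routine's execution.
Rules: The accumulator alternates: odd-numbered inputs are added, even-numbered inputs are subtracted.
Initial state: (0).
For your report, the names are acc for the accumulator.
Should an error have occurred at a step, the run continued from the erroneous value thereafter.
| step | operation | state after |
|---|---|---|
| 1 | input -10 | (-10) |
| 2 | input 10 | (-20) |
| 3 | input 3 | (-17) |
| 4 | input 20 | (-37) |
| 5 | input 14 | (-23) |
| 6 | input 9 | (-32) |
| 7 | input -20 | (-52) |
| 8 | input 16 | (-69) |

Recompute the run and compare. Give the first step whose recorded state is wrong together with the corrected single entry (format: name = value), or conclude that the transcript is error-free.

Recomputing the run from the initial state:
step 1: acc = -10
step 2: acc = -20
step 3: acc = -17
step 4: acc = -37
step 5: acc = -23
step 6: acc = -32
step 7: acc = -52
step 8: acc = -68
The first disagreement with the transcript is at step 8, where the value should be acc = -68.

step 8, acc = -68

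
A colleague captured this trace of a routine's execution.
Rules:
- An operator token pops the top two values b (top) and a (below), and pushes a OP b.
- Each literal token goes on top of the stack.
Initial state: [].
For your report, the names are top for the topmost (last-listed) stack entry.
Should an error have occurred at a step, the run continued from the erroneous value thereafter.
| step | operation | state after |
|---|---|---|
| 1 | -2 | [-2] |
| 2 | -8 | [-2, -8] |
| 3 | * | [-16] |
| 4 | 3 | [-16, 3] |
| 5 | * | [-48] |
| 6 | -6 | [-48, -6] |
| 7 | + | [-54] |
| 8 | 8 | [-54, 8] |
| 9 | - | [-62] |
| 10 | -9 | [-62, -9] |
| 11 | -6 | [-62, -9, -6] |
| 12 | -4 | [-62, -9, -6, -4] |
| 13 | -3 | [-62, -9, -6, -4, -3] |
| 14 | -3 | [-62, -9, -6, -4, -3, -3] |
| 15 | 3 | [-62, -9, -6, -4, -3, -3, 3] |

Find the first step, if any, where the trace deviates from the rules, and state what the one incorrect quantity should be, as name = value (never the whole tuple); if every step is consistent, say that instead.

step 3, top = 16

Recomputing the run from the initial state:
step 1: [-2]
step 2: [-2, -8]
step 3: [16]
step 4: [16, 3]
step 5: [48]
step 6: [48, -6]
step 7: [42]
step 8: [42, 8]
step 9: [34]
step 10: [34, -9]
step 11: [34, -9, -6]
step 12: [34, -9, -6, -4]
step 13: [34, -9, -6, -4, -3]
step 14: [34, -9, -6, -4, -3, -3]
step 15: [34, -9, -6, -4, -3, -3, 3]
The first disagreement with the trace is at step 3, where the value should be top = 16.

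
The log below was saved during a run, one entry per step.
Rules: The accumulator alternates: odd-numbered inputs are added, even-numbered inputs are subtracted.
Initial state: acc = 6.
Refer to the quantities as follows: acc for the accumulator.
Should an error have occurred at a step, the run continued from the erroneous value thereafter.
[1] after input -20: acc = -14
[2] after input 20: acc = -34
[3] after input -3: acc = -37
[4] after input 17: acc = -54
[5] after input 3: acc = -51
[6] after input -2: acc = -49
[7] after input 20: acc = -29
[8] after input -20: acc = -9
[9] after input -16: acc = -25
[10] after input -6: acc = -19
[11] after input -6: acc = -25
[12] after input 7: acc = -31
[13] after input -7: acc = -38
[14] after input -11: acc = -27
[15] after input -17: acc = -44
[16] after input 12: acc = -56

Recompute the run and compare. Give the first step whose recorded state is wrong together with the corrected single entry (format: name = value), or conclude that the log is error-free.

step 12, acc = -32

Recomputing the run from the initial state:
step 1: acc = -14
step 2: acc = -34
step 3: acc = -37
step 4: acc = -54
step 5: acc = -51
step 6: acc = -49
step 7: acc = -29
step 8: acc = -9
step 9: acc = -25
step 10: acc = -19
step 11: acc = -25
step 12: acc = -32
step 13: acc = -39
step 14: acc = -28
step 15: acc = -45
step 16: acc = -57
The first disagreement with the log is at step 12, where the value should be acc = -32.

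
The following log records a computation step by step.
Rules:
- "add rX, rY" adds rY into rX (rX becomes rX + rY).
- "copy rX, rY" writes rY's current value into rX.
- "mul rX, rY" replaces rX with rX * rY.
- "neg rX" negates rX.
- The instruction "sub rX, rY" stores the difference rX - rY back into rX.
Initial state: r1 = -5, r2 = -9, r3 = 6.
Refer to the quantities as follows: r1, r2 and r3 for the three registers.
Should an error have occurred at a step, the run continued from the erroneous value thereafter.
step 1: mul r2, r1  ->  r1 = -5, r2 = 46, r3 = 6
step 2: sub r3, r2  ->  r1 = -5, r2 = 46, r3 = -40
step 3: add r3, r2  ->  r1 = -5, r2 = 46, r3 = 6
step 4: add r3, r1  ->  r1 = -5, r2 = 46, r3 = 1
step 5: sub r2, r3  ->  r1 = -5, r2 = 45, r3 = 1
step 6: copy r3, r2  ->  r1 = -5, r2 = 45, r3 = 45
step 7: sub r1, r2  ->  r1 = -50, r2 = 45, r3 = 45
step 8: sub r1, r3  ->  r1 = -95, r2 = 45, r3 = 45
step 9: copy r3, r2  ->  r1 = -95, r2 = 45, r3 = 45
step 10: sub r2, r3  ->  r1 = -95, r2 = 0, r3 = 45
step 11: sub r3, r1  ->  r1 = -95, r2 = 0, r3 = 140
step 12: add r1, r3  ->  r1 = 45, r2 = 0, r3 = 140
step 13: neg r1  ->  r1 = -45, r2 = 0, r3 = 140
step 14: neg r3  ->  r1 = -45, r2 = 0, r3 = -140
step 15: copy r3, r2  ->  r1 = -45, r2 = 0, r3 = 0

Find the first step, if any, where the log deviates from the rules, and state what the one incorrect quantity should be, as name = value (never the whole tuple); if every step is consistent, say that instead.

Recomputing the run from the initial state:
step 1: r1 = -5, r2 = 45, r3 = 6
step 2: r1 = -5, r2 = 45, r3 = -39
step 3: r1 = -5, r2 = 45, r3 = 6
step 4: r1 = -5, r2 = 45, r3 = 1
step 5: r1 = -5, r2 = 44, r3 = 1
step 6: r1 = -5, r2 = 44, r3 = 44
step 7: r1 = -49, r2 = 44, r3 = 44
step 8: r1 = -93, r2 = 44, r3 = 44
step 9: r1 = -93, r2 = 44, r3 = 44
step 10: r1 = -93, r2 = 0, r3 = 44
step 11: r1 = -93, r2 = 0, r3 = 137
step 12: r1 = 44, r2 = 0, r3 = 137
step 13: r1 = -44, r2 = 0, r3 = 137
step 14: r1 = -44, r2 = 0, r3 = -137
step 15: r1 = -44, r2 = 0, r3 = 0
The first disagreement with the log is at step 1, where the value should be r2 = 45.

step 1, r2 = 45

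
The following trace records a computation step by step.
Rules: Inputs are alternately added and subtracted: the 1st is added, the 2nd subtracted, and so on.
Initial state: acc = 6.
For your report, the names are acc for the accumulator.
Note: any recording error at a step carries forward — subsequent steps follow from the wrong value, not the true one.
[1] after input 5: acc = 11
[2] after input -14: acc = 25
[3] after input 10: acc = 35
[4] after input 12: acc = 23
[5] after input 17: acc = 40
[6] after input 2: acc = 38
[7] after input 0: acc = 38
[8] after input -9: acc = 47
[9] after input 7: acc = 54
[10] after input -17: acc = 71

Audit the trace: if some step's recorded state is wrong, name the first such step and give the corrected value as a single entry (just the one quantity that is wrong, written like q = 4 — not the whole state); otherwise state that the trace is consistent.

no error

step 1: acc = 6 + 5 = 11 -> no discrepancy
step 2: acc = 11 - -14 = 25 -> consistent with the trace
step 3: acc = 25 + 10 = 35 -> same as recorded
step 4: acc = 35 - 12 = 23 -> consistent with the trace
step 5: acc = 23 + 17 = 40 -> matches
step 6: acc = 40 - 2 = 38 -> checks out
step 7: acc = 38 + 0 = 38 -> consistent with the trace
step 8: acc = 38 - -9 = 47 -> verified
step 9: acc = 47 + 7 = 54 -> matches
step 10: acc = 54 - -17 = 71 -> checks out
All steps check out; nothing to correct.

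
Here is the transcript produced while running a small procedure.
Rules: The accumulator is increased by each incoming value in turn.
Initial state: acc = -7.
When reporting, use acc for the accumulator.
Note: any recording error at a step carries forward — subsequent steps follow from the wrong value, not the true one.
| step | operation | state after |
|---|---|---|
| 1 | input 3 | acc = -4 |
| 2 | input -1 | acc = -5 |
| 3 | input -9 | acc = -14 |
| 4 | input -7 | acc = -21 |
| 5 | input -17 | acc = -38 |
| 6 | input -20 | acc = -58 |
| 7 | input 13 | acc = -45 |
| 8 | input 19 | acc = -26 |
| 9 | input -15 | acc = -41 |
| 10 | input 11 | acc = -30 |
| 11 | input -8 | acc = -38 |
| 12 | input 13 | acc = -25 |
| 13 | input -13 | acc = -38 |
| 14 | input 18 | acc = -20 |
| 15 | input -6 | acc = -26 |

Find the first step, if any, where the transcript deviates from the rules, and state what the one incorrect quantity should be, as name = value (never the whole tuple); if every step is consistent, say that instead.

Step 1: acc = -7 + 3 = -4 — in agreement.
Step 2: acc = -4 + -1 = -5 — verified.
Step 3: acc = -5 + -9 = -14 — matches.
Step 4: acc = -14 + -7 = -21 — consistent with the transcript.
Step 5: acc = -21 + -17 = -38 — checks out.
Step 6: acc = -38 + -20 = -58 — verified.
Step 7: acc = -58 + 13 = -45 — checks out.
Step 8: acc = -45 + 19 = -26 — confirmed correct.
Step 9: acc = -26 + -15 = -41 — checks out.
Step 10: acc = -41 + 11 = -30 — checks out.
Step 11: acc = -30 + -8 = -38 — confirmed correct.
Step 12: acc = -38 + 13 = -25 — verified.
Step 13: acc = -25 + -13 = -38 — exactly as logged.
Step 14: acc = -38 + 18 = -20 — checks out.
Step 15: acc = -20 + -6 = -26 — same as recorded.
Every step is consistent.

no error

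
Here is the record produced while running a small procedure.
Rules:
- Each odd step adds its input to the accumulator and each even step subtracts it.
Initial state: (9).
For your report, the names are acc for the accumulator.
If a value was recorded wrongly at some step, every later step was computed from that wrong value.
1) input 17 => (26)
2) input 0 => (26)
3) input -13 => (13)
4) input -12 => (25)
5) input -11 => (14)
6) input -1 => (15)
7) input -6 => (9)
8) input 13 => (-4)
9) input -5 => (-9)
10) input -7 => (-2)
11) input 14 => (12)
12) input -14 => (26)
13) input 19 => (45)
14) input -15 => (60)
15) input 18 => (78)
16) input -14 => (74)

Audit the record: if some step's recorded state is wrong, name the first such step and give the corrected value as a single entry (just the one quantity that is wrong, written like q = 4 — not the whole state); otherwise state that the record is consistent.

1. acc = 9 + 17 = 26 (no discrepancy)
2. acc = 26 - 0 = 26 (agrees with the record)
3. acc = 26 + -13 = 13 (exactly as logged)
4. acc = 13 - -12 = 25 (consistent with the record)
5. acc = 25 + -11 = 14 (verified)
6. acc = 14 - -1 = 15 (confirmed correct)
7. acc = 15 + -6 = 9 (agrees with the record)
8. acc = 9 - 13 = -4 (checks out)
9. acc = -4 + -5 = -9 (agrees with the record)
10. acc = -9 - -7 = -2 (confirmed correct)
11. acc = -2 + 14 = 12 (verified)
12. acc = 12 - -14 = 26 (matches)
13. acc = 26 + 19 = 45 (consistent with the record)
14. acc = 45 - -15 = 60 (checks out)
15. acc = 60 + 18 = 78 (matches)
16. acc = 78 - -14 = 92 (first mismatch against the record)
The earliest wrong entry is at step 16: it should read acc = 92.

step 16, acc = 92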